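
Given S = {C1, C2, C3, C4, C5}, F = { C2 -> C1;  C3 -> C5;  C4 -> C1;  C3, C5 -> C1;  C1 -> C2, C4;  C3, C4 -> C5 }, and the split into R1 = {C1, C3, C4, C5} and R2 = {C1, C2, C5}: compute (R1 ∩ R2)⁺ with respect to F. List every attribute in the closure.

R1 ∩ R2 = {C1, C5}.
C1 → C2, C4 applies, adding C2, C4
Closure: {C1, C2, C4, C5}.

C1, C2, C4, C5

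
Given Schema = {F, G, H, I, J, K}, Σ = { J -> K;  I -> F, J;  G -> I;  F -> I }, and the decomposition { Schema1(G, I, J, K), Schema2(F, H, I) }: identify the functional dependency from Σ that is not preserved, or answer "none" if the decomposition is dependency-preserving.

none

J → K lies within Schema1.
I → F, J: restricted closure across fragments reaches F, J.
G → I lies within Schema1.
F → I lies within Schema2.
Every dependency is enforceable on the fragments, so the decomposition is dependency-preserving.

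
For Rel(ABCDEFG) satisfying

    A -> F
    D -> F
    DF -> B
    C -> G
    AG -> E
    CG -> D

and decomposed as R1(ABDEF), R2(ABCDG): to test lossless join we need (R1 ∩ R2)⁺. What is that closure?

R1 ∩ R2 = {ABD}.
A → F applies, adding F
Closure: {ABDF}.

ABDF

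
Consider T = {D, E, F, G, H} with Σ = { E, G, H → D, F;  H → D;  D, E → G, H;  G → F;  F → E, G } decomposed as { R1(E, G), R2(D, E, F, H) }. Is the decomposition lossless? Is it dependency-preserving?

Lossless test: (E)⁺ = {E}, which is a superkey of neither fragment — lossy.
Dependency preservation: the restricted closure of {D, E} across the fragments never reaches {G, H}, so D, E → G, H cannot be enforced without a join — not preserved.

lossy and not dependency-preserving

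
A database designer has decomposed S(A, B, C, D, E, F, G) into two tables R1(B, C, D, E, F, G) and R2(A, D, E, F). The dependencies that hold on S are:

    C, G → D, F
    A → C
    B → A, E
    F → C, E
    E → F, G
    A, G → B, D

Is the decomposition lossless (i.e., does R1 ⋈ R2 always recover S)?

Common attributes: R1 ∩ R2 = {D, E, F}.
Closure of {D, E, F}: F → C, E applies, adding C; E → F, G applies, adding G. So (D, E, F)⁺ = {C, D, E, F, G}.
The closure contains neither all of R1 = {B, C, D, E, F, G} nor all of R2 = {A, D, E, F}, so the common attributes are not a superkey of either fragment. The join is lossy.

No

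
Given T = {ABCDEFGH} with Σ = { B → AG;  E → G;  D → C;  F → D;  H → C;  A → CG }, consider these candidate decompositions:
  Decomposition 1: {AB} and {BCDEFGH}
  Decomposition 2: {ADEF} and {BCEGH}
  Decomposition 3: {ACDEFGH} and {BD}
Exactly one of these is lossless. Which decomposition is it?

Decomposition 1: common = {B}, closure = {ABCG} → lossless.
Decomposition 2: common = {E}, closure = {EG} → lossy.
Decomposition 3: common = {D}, closure = {CD} → lossy.

Decomposition 1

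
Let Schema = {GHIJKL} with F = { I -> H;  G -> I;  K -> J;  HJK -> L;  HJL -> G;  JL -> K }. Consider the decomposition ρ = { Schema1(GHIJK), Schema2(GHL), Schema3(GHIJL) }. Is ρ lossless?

No

Chase test. Columns are GHIJKL; row i has aⱼ where attribute j ∈ Schemai, else bᵢⱼ.
Initial tableau (one row per fragment):
  row 1: a1 a2 a3 a4 a5 b16
  row 2: a1 a2 b23 b24 b25 a6
  row 3: a1 a2 a3 a4 b35 a6
Rows 1 and 2 agree on G; apply G→I and equate their I entries.
No row becomes fully distinguished — the join is lossy.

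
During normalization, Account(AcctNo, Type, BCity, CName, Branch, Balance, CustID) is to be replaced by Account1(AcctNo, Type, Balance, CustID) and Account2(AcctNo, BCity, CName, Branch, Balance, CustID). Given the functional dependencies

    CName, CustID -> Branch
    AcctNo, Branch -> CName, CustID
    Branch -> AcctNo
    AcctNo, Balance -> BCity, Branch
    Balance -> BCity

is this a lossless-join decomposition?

Common attributes: Account1 ∩ Account2 = {AcctNo, Balance, CustID}.
Closure of {AcctNo, Balance, CustID}: AcctNo, Balance → BCity, Branch applies, adding BCity, Branch; AcctNo, Branch → CName, CustID applies, adding CName. So (AcctNo, Balance, CustID)⁺ = {AcctNo, BCity, CName, Branch, Balance, CustID}.
This closure contains every attribute of Account2, so Account1 ∩ Account2 → Account2. The join is lossless.

Yes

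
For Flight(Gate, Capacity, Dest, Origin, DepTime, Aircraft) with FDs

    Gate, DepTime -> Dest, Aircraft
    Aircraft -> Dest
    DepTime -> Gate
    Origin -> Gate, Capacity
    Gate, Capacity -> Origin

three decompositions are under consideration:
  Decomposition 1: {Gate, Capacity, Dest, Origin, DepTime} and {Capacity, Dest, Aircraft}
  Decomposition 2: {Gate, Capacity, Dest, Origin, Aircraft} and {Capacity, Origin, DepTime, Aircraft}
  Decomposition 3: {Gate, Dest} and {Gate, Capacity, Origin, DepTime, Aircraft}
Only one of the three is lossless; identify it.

Decomposition 2

Decomposition 1: common = {Capacity, Dest}, closure = {Capacity, Dest} → lossy.
Decomposition 2: common = {Capacity, Origin, Aircraft}, closure = {Gate, Capacity, Dest, Origin, Aircraft} → lossless.
Decomposition 3: common = {Gate}, closure = {Gate} → lossy.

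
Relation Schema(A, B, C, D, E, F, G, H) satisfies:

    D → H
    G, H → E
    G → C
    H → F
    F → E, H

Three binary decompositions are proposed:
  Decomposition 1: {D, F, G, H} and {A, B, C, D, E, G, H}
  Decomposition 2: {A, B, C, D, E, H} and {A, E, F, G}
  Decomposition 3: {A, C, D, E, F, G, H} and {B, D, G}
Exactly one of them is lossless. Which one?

Decomposition 1

Decomposition 1: common = {D, G, H}, closure = {C, D, E, F, G, H} → lossless.
Decomposition 2: common = {A, E}, closure = {A, E} → lossy.
Decomposition 3: common = {D, G}, closure = {C, D, E, F, G, H} → lossy.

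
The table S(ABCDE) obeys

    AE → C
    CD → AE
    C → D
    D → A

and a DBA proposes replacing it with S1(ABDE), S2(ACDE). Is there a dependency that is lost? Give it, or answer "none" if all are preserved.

AE → C lies within S2.
CD → AE lies within S2.
C → D lies within S2.
D → A lies within S1.
Every dependency is enforceable on the fragments, so the decomposition is dependency-preserving.

none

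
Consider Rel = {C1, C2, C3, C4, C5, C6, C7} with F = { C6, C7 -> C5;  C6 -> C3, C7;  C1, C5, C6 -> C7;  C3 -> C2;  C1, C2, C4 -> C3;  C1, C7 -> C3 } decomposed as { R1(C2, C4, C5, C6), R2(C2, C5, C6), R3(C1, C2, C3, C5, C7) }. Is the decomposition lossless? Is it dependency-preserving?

lossy and not dependency-preserving

Lossless test (chase): Rows 1 and 2 agree on C6; apply C6→C3, C7 and equate their C3, C7 entries. No row becomes fully distinguished — the join is lossy.
Dependency preservation: the restricted closure of {C6} across the fragments never reaches {C3, C7}, so C6 → C3, C7 cannot be enforced without a join — not preserved.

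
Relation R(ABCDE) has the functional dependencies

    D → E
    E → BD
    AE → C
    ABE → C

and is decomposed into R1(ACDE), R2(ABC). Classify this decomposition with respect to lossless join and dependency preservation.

Lossless test: (AC)⁺ = {AC}, which is a superkey of neither fragment — lossy.
Dependency preservation: the restricted closure of {E} across the fragments never reaches {BD}, so E → BD cannot be enforced without a join — not preserved.

lossy and not dependency-preserving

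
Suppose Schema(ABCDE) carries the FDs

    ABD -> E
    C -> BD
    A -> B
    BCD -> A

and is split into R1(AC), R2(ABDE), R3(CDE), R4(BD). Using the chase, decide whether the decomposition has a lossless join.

Chase test. Columns are ABCDE; row i has aⱼ where attribute j ∈ Ri, else bᵢⱼ.
Initial tableau (one row per fragment):
  row 1: a1 b12 a3 b14 b15
  row 2: a1 a2 b23 a4 a5
  row 3: b31 b32 a3 a4 a5
  row 4: b41 a2 b43 a4 b45
Rows 1 and 3 agree on C; apply C→BD and equate their BD entries.
Rows 1 and 2 agree on A; apply A→B and equate their B entries.
Rows 1 and 3 agree on BCD; apply BCD→A and equate their A entries.
Rows 1 and 2 agree on ABD; apply ABD→E and equate their E entries.
Row 1 is now all distinguished symbols — the join is lossless.

Yes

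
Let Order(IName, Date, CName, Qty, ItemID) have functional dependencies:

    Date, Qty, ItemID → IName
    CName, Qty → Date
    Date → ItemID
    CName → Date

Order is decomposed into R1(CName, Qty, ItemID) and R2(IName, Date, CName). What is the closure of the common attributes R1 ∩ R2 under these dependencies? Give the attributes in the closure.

Date, CName, ItemID

R1 ∩ R2 = {CName}.
CName → Date applies, adding Date
Date → ItemID applies, adding ItemID
Closure: {Date, CName, ItemID}.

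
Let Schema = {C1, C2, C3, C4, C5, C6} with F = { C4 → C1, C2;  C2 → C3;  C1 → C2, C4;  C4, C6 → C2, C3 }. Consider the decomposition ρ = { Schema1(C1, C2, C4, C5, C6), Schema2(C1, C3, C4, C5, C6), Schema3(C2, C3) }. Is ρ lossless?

Chase test. Columns are C1, C2, C3, C4, C5, C6; row i has aⱼ where attribute j ∈ Schemai, else bᵢⱼ.
Initial tableau (one row per fragment):
  row 1: a1 a2 b13 a4 a5 a6
  row 2: a1 b22 a3 a4 a5 a6
  row 3: b31 a2 a3 b34 b35 b36
Rows 1 and 2 agree on C4; apply C4→C1, C2 and equate their C1, C2 entries.
Rows 1 and 2 agree on C2; apply C2→C3 and equate their C3 entries.
Row 1 is now all distinguished symbols — the join is lossless.

Yes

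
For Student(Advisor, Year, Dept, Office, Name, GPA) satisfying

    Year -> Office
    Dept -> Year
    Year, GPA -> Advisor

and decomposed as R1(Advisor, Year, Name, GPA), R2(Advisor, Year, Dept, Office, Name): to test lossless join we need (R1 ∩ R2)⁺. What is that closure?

Advisor, Year, Office, Name

R1 ∩ R2 = {Advisor, Year, Name}.
Year → Office applies, adding Office
Closure: {Advisor, Year, Office, Name}.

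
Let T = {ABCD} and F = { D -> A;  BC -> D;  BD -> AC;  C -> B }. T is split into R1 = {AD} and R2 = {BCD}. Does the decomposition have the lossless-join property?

Common attributes: R1 ∩ R2 = {D}.
Closure of {D}: D → A applies, adding A. So (D)⁺ = {AD}.
This closure contains every attribute of R1, so R1 ∩ R2 → R1. The join is lossless.

Yes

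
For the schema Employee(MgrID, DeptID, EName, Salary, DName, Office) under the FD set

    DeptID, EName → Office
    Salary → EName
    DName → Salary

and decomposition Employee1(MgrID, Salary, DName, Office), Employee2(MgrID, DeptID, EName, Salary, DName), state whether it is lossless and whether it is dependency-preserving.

Lossless test: (MgrID, Salary, DName)⁺ = {MgrID, EName, Salary, DName}, which is a superkey of neither fragment — lossy.
Dependency preservation: the restricted closure of {DeptID, EName} across the fragments never reaches {Office}, so DeptID, EName → Office cannot be enforced without a join — not preserved.

lossy and not dependency-preserving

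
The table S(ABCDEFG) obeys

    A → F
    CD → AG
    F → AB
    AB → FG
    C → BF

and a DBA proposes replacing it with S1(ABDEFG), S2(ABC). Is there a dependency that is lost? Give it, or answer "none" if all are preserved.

none

A → F lies within S1.
CD → AG: restricted closure across fragments reaches AG.
F → AB lies within S1.
AB → FG lies within S1.
C → BF: restricted closure across fragments reaches BF.
Every dependency is enforceable on the fragments, so the decomposition is dependency-preserving.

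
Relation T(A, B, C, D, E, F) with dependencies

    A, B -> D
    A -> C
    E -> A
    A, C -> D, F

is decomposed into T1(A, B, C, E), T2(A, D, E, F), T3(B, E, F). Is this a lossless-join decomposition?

Chase test. Columns are A, B, C, D, E, F; row i has aⱼ where attribute j ∈ Ti, else bᵢⱼ.
Initial tableau (one row per fragment):
  row 1: a1 a2 a3 b14 a5 b16
  row 2: a1 b22 b23 a4 a5 a6
  row 3: b31 a2 b33 b34 a5 a6
Rows 1 and 2 agree on A; apply A→C and equate their C entries.
Rows 1 and 3 agree on E; apply E→A and equate their A entries.
Rows 1 and 2 agree on A, C; apply A, C→D, F and equate their D, F entries.
Rows 1 and 3 agree on A, B; apply A, B→D and equate their D entries.
Rows 1 and 3 agree on A; apply A→C and equate their C entries.
Row 1 is now all distinguished symbols — the join is lossless.

Yes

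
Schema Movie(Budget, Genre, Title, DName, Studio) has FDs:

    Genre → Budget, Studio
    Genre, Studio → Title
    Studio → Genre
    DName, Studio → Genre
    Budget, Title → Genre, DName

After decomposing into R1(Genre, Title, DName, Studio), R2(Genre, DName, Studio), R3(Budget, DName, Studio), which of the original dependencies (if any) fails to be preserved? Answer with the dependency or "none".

Check Budget, Title → Genre, DName: no single fragment contains all of {Budget, Genre, Title, DName}, and the restricted closure of {Budget, Title} across the fragments never reaches {Genre, DName}.
Genre → Budget, Studio is preserved.
Genre, Studio → Title is preserved.
Studio → Genre is preserved.
DName, Studio → Genre is preserved.

Budget, Title → Genre, DName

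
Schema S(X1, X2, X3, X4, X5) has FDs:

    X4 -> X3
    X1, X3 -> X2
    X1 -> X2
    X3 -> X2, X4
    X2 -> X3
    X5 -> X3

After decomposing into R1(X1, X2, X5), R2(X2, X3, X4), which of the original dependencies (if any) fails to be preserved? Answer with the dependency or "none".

none

X4 → X3 lies within R2.
X1, X3 → X2: restricted closure across fragments reaches X2.
X1 → X2 lies within R1.
X3 → X2, X4 lies within R2.
X2 → X3 lies within R2.
X5 → X3: restricted closure across fragments reaches X3.
Every dependency is enforceable on the fragments, so the decomposition is dependency-preserving.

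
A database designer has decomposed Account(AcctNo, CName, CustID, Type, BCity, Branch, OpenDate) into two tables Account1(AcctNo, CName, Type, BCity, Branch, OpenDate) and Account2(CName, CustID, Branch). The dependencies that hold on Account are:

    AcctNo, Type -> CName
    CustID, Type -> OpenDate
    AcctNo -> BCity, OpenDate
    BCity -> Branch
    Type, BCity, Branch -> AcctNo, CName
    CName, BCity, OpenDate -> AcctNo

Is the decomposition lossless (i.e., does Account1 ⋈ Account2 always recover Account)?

Common attributes: Account1 ∩ Account2 = {CName, Branch}.
No dependency enlarges {CName, Branch}, so (CName, Branch)⁺ = {CName, Branch}.
The closure contains neither all of Account1 = {AcctNo, CName, Type, BCity, Branch, OpenDate} nor all of Account2 = {CName, CustID, Branch}, so the common attributes are not a superkey of either fragment. The join is lossy.

No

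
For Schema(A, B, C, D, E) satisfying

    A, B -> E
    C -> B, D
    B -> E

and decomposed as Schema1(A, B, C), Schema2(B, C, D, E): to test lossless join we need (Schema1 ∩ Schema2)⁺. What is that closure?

Schema1 ∩ Schema2 = {B, C}.
C → B, D applies, adding D
B → E applies, adding E
Closure: {B, C, D, E}.

B, C, D, E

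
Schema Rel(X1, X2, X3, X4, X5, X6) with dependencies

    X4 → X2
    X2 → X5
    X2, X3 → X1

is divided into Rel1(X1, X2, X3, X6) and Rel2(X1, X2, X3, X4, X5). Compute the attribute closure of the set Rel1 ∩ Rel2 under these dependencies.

X1, X2, X3, X5

Rel1 ∩ Rel2 = {X1, X2, X3}.
X2 → X5 applies, adding X5
Closure: {X1, X2, X3, X5}.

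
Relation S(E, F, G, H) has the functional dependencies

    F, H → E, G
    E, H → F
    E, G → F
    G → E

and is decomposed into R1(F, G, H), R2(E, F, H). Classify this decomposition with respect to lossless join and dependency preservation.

Lossless test: (F, H)⁺ = {E, F, G, H}, which contains all of one fragment — lossless.
Dependency preservation: the restricted closure of {G} across the fragments never reaches {E}, so G → E cannot be enforced without a join — not preserved.

lossless but not dependency-preserving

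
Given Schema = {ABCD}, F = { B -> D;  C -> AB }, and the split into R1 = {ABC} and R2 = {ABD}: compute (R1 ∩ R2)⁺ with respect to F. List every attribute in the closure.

ABD

R1 ∩ R2 = {AB}.
B → D applies, adding D
Closure: {ABD}.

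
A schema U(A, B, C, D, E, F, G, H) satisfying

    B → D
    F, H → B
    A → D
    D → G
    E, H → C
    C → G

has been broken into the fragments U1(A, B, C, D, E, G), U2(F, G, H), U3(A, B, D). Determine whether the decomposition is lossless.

No

Chase test. Columns are A, B, C, D, E, F, G, H; row i has aⱼ where attribute j ∈ Ui, else bᵢⱼ.
Initial tableau (one row per fragment):
  row 1: a1 a2 a3 a4 a5 b16 a7 b18
  row 2: b21 b22 b23 b24 b25 a6 a7 a8
  row 3: a1 a2 b33 a4 b35 b36 b37 b38
Rows 1 and 3 agree on D; apply D→G and equate their G entries.
No row becomes fully distinguished — the join is lossy.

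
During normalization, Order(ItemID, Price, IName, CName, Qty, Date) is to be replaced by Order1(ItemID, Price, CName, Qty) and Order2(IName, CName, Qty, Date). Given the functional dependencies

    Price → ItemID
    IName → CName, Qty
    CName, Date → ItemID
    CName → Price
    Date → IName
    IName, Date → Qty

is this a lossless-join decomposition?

Common attributes: Order1 ∩ Order2 = {CName, Qty}.
Closure of {CName, Qty}: CName → Price applies, adding Price; Price → ItemID applies, adding ItemID. So (CName, Qty)⁺ = {ItemID, Price, CName, Qty}.
This closure contains every attribute of Order1, so Order1 ∩ Order2 → Order1. The join is lossless.

Yes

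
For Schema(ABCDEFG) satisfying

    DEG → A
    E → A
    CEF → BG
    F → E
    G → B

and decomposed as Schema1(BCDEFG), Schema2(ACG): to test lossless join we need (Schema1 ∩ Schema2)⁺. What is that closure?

Schema1 ∩ Schema2 = {CG}.
G → B applies, adding B
Closure: {BCG}.

BCG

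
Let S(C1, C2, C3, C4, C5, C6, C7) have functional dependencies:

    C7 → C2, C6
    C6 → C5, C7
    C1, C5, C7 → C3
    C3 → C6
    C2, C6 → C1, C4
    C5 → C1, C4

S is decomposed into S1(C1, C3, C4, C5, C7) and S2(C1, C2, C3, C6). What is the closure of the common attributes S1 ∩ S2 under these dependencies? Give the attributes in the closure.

S1 ∩ S2 = {C1, C3}.
C3 → C6 applies, adding C6
C6 → C5, C7 applies, adding C5, C7
C5 → C1, C4 applies, adding C4
C7 → C2, C6 applies, adding C2
Closure: {C1, C2, C3, C4, C5, C6, C7}.

C1, C2, C3, C4, C5, C6, C7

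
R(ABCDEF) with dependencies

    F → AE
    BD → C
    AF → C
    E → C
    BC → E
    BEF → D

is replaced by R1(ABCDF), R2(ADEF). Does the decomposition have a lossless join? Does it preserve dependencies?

lossless but not dependency-preserving

Lossless test: (ADF)⁺ = {ACDEF}, which contains all of one fragment — lossless.
Dependency preservation: the restricted closure of {E} across the fragments never reaches {C}, so E → C cannot be enforced without a join — not preserved.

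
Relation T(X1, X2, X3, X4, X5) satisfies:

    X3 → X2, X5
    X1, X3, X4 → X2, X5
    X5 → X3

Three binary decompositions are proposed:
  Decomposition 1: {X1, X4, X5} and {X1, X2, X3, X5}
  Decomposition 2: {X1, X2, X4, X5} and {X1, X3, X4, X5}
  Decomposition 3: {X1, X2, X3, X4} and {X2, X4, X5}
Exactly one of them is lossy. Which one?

Decomposition 3

Decomposition 1: common = {X1, X5}, closure = {X1, X2, X3, X5} → lossless.
Decomposition 2: common = {X1, X4, X5}, closure = {X1, X2, X3, X4, X5} → lossless.
Decomposition 3: common = {X2, X4}, closure = {X2, X4} → lossy.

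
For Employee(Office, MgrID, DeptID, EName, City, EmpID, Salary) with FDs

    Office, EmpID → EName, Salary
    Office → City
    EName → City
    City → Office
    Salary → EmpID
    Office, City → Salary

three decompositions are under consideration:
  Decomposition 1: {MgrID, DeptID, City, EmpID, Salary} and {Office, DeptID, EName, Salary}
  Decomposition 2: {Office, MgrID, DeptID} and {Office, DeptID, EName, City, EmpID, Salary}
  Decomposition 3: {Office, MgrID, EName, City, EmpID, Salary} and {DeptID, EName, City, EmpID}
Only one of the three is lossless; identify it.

Decomposition 2

Decomposition 1: common = {DeptID, Salary}, closure = {DeptID, EmpID, Salary} → lossy.
Decomposition 2: common = {Office, DeptID}, closure = {Office, DeptID, EName, City, EmpID, Salary} → lossless.
Decomposition 3: common = {EName, City, EmpID}, closure = {Office, EName, City, EmpID, Salary} → lossy.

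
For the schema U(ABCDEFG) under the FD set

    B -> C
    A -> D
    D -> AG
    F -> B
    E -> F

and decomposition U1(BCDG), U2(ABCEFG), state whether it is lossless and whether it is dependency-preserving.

lossy and not dependency-preserving

Lossless test: (BCG)⁺ = {BCG}, which is a superkey of neither fragment — lossy.
Dependency preservation: the restricted closure of {A} across the fragments never reaches {D}, so A → D cannot be enforced without a join — not preserved.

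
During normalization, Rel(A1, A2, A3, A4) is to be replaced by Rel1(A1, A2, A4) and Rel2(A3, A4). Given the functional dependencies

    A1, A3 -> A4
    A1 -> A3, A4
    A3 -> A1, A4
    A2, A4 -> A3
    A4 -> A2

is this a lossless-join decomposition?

Yes

Common attributes: Rel1 ∩ Rel2 = {A4}.
Closure of {A4}: A4 → A2 applies, adding A2; A2, A4 → A3 applies, adding A3; A3 → A1, A4 applies, adding A1. So (A4)⁺ = {A1, A2, A3, A4}.
This closure contains every attribute of Rel1, so Rel1 ∩ Rel2 → Rel1. The join is lossless.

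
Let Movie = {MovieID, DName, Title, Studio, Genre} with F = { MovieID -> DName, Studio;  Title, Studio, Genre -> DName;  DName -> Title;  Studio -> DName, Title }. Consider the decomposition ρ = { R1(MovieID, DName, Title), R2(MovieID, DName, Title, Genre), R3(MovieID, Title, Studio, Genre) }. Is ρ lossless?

Chase test. Columns are MovieID, DName, Title, Studio, Genre; row i has aⱼ where attribute j ∈ Ri, else bᵢⱼ.
Initial tableau (one row per fragment):
  row 1: a1 a2 a3 b14 b15
  row 2: a1 a2 a3 b24 a5
  row 3: a1 b32 a3 a4 a5
Rows 1 and 2 agree on MovieID; apply MovieID→DName, Studio and equate their DName, Studio entries.
Rows 1 and 3 agree on MovieID; apply MovieID→DName, Studio and equate their DName, Studio entries.
Row 2 is now all distinguished symbols — the join is lossless.

Yes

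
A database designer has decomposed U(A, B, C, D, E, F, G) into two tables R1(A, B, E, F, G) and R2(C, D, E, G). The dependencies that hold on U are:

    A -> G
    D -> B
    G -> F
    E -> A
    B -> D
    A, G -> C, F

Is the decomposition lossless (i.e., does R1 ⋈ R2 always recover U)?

No

Common attributes: R1 ∩ R2 = {E, G}.
Closure of {E, G}: G → F applies, adding F; E → A applies, adding A; A, G → C, F applies, adding C. So (E, G)⁺ = {A, C, E, F, G}.
The closure contains neither all of R1 = {A, B, E, F, G} nor all of R2 = {C, D, E, G}, so the common attributes are not a superkey of either fragment. The join is lossy.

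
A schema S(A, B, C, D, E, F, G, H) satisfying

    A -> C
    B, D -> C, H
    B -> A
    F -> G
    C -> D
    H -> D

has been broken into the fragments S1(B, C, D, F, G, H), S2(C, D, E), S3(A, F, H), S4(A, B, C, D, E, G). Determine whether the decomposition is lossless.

No

Chase test. Columns are A, B, C, D, E, F, G, H; row i has aⱼ where attribute j ∈ Si, else bᵢⱼ.
Initial tableau (one row per fragment):
  row 1: b11 a2 a3 a4 b15 a6 a7 a8
  row 2: b21 b22 a3 a4 a5 b26 b27 b28
  row 3: a1 b32 b33 b34 b35 a6 b37 a8
  row 4: a1 a2 a3 a4 a5 b46 a7 b48
Rows 3 and 4 agree on A; apply A→C and equate their C entries.
Rows 1 and 4 agree on B, D; apply B, D→C, H and equate their C, H entries.
Rows 1 and 4 agree on B; apply B→A and equate their A entries.
Rows 1 and 3 agree on F; apply F→G and equate their G entries.
Rows 1 and 3 agree on C; apply C→D and equate their D entries.
No row becomes fully distinguished — the join is lossy.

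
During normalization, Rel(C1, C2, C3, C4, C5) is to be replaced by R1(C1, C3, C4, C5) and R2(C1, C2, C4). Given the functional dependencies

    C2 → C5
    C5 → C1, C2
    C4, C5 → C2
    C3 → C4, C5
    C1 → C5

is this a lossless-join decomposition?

Yes

Common attributes: R1 ∩ R2 = {C1, C4}.
Closure of {C1, C4}: C1 → C5 applies, adding C5; C5 → C1, C2 applies, adding C2. So (C1, C4)⁺ = {C1, C2, C4, C5}.
This closure contains every attribute of R2, so R1 ∩ R2 → R2. The join is lossless.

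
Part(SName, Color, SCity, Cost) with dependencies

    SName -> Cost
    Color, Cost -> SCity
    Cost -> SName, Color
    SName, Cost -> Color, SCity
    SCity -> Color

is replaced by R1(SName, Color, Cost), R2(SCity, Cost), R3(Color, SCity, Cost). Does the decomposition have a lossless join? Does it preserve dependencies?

lossless and dependency-preserving

Lossless test (chase): Rows 1 and 3 agree on Color, Cost; apply Color, Cost→SCity and equate their SCity entries. Rows 1 and 2 agree on Cost; apply Cost→SName, Color and equate their SName, Color entries. Rows 1 and 3 agree on Cost; apply Cost→SName, Color and equate their SName, Color entries. Row 1 is now all distinguished symbols — the join is lossless.
Dependency preservation: SName, Cost → Color, SCity is not contained in any single fragment, but the restricted closure of its left-hand side across the fragments still reaches the right-hand side; the remaining FDs each lie inside some fragment. All dependencies are preserved.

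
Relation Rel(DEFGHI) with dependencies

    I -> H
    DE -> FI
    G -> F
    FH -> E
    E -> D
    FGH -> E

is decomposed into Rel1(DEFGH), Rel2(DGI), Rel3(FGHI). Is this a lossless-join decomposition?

Chase test. Columns are DEFGHI; row i has aⱼ where attribute j ∈ Reli, else bᵢⱼ.
Initial tableau (one row per fragment):
  row 1: a1 a2 a3 a4 a5 b16
  row 2: a1 b22 b23 a4 b25 a6
  row 3: b31 b32 a3 a4 a5 a6
Rows 2 and 3 agree on I; apply I→H and equate their H entries.
Rows 1 and 2 agree on G; apply G→F and equate their F entries.
Rows 1 and 2 agree on FH; apply FH→E and equate their E entries.
Rows 1 and 3 agree on FH; apply FH→E and equate their E entries.
Rows 1 and 3 agree on E; apply E→D and equate their D entries.
Rows 1 and 2 agree on DE; apply DE→FI and equate their FI entries.
Row 1 is now all distinguished symbols — the join is lossless.

Yes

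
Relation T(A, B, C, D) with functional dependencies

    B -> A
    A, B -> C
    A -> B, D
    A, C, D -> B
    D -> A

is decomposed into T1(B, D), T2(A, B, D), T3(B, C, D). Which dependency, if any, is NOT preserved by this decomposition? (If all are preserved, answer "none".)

B → A lies within T2.
A, B → C: restricted closure across fragments reaches C.
A → B, D lies within T2.
A, C, D → B: restricted closure across fragments reaches B.
D → A lies within T2.
Every dependency is enforceable on the fragments, so the decomposition is dependency-preserving.

none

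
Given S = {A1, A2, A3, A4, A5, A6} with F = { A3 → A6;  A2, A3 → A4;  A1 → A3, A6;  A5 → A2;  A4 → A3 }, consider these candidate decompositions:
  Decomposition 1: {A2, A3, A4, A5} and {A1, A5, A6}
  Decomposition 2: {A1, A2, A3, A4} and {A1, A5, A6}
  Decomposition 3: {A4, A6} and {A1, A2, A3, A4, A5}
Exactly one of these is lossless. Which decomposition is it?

Decomposition 1: common = {A5}, closure = {A2, A5} → lossy.
Decomposition 2: common = {A1}, closure = {A1, A3, A6} → lossy.
Decomposition 3: common = {A4}, closure = {A3, A4, A6} → lossless.

Decomposition 3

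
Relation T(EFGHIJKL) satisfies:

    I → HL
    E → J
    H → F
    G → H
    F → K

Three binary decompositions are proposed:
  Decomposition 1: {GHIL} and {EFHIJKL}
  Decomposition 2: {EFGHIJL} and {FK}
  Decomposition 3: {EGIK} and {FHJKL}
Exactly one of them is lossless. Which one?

Decomposition 2

Decomposition 1: common = {HIL}, closure = {FHIKL} → lossy.
Decomposition 2: common = {F}, closure = {FK} → lossless.
Decomposition 3: common = {K}, closure = {K} → lossy.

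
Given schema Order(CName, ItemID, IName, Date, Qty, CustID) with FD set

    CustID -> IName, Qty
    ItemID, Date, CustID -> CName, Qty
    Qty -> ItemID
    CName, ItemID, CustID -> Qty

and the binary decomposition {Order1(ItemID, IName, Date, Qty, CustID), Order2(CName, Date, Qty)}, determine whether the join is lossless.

Common attributes: Order1 ∩ Order2 = {Date, Qty}.
Closure of {Date, Qty}: Qty → ItemID applies, adding ItemID. So (Date, Qty)⁺ = {ItemID, Date, Qty}.
The closure contains neither all of Order1 = {ItemID, IName, Date, Qty, CustID} nor all of Order2 = {CName, Date, Qty}, so the common attributes are not a superkey of either fragment. The join is lossy.

No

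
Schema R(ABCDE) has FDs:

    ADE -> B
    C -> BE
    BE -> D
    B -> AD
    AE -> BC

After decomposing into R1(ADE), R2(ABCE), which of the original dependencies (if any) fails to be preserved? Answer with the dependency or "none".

Check B → AD: no single fragment contains all of {ABD}, and the restricted closure of {B} across the fragments never reaches {AD}.
ADE → B is preserved.
C → BE is preserved.
BE → D is preserved.
AE → BC is preserved.

B -> AD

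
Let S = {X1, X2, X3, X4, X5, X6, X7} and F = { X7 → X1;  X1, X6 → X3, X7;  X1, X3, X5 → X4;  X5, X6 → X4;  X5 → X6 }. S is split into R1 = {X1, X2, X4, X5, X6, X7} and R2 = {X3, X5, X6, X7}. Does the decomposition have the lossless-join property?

Common attributes: R1 ∩ R2 = {X5, X6, X7}.
Closure of {X5, X6, X7}: X7 → X1 applies, adding X1; X1, X6 → X3, X7 applies, adding X3; X1, X3, X5 → X4 applies, adding X4. So (X5, X6, X7)⁺ = {X1, X3, X4, X5, X6, X7}.
This closure contains every attribute of R2, so R1 ∩ R2 → R2. The join is lossless.

Yes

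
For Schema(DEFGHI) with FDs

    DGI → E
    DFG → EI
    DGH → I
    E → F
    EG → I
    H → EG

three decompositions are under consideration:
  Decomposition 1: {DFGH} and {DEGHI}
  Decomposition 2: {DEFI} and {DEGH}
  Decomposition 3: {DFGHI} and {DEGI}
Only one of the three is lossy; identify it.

Decomposition 2

Decomposition 1: common = {DGH}, closure = {DEFGHI} → lossless.
Decomposition 2: common = {DE}, closure = {DEF} → lossy.
Decomposition 3: common = {DGI}, closure = {DEFGI} → lossless.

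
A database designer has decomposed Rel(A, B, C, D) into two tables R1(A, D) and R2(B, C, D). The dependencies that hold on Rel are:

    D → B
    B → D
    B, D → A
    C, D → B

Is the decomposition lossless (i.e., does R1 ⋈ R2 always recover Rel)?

Yes

Common attributes: R1 ∩ R2 = {D}.
Closure of {D}: D → B applies, adding B; B, D → A applies, adding A. So (D)⁺ = {A, B, D}.
This closure contains every attribute of R1, so R1 ∩ R2 → R1. The join is lossless.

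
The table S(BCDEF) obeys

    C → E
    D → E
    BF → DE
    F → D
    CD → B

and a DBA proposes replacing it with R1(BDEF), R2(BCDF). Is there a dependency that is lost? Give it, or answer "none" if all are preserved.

Check C → E: no single fragment contains all of {CE}, and the restricted closure of {C} across the fragments never reaches {E}.
D → E is preserved.
BF → DE is preserved.
F → D is preserved.
CD → B is preserved.

C → E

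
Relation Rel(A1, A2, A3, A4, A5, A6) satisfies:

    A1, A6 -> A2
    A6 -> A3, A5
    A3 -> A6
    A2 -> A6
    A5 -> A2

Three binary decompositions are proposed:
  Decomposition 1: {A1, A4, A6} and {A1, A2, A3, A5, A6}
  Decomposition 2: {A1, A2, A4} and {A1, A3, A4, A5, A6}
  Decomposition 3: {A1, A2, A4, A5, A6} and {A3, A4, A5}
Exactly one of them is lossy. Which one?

Decomposition 2

Decomposition 1: common = {A1, A6}, closure = {A1, A2, A3, A5, A6} → lossless.
Decomposition 2: common = {A1, A4}, closure = {A1, A4} → lossy.
Decomposition 3: common = {A4, A5}, closure = {A2, A3, A4, A5, A6} → lossless.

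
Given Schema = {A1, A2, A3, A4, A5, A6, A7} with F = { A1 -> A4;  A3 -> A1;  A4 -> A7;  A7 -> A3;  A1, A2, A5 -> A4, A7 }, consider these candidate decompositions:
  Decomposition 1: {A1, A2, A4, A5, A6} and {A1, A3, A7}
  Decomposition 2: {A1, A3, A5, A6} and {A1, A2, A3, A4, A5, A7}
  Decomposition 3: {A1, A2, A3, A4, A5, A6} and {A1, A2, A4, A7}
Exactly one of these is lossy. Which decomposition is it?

Decomposition 2

Decomposition 1: common = {A1}, closure = {A1, A3, A4, A7} → lossless.
Decomposition 2: common = {A1, A3, A5}, closure = {A1, A3, A4, A5, A7} → lossy.
Decomposition 3: common = {A1, A2, A4}, closure = {A1, A2, A3, A4, A7} → lossless.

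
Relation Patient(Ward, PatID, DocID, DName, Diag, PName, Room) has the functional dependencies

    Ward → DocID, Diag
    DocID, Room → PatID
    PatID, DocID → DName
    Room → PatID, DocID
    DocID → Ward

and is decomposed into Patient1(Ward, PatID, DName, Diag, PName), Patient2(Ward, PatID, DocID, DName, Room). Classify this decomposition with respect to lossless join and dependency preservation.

Lossless test: (Ward, PatID, DName)⁺ = {Ward, PatID, DocID, DName, Diag}, which is a superkey of neither fragment — lossy.
Dependency preservation: Ward → DocID, Diag is not contained in any single fragment, but the restricted closure of its left-hand side across the fragments still reaches the right-hand side; the remaining FDs each lie inside some fragment. All dependencies are preserved.

lossy but dependency-preserving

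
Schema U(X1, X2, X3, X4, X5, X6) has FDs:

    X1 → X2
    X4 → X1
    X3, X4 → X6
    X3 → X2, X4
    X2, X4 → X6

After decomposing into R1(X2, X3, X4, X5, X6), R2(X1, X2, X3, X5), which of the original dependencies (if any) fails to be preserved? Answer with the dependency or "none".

X4 → X1

Check X4 → X1: no single fragment contains all of {X1, X4}, and the restricted closure of {X4} across the fragments never reaches {X1}.
X1 → X2 is preserved.
X3, X4 → X6 is preserved.
X3 → X2, X4 is preserved.
X2, X4 → X6 is preserved.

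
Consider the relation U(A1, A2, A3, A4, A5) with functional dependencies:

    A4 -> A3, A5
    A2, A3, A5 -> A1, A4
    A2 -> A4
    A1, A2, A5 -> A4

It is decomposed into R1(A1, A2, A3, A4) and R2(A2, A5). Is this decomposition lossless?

Common attributes: R1 ∩ R2 = {A2}.
Closure of {A2}: A2 → A4 applies, adding A4; A4 → A3, A5 applies, adding A3, A5; A2, A3, A5 → A1, A4 applies, adding A1. So (A2)⁺ = {A1, A2, A3, A4, A5}.
This closure contains every attribute of R1, so R1 ∩ R2 → R1. The join is lossless.

Yes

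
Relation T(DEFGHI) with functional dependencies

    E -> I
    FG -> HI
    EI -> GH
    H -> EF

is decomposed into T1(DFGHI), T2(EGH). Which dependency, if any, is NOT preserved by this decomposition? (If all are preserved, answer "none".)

E → I: restricted closure across fragments reaches I.
FG → HI lies within T1.
EI → GH: restricted closure across fragments reaches GH.
H → EF: restricted closure across fragments reaches EF.
Every dependency is enforceable on the fragments, so the decomposition is dependency-preserving.

none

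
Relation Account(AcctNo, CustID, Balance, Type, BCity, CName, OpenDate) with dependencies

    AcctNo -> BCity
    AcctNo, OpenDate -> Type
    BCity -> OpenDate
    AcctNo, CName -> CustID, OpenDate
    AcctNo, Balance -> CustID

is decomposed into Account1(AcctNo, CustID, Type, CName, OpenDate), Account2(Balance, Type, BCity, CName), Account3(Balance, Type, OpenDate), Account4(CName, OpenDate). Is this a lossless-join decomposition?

Chase test. Columns are AcctNo, CustID, Balance, Type, BCity, CName, OpenDate; row i has aⱼ where attribute j ∈ Accounti, else bᵢⱼ.
Initial tableau (one row per fragment):
  row 1: a1 a2 b13 a4 b15 a6 a7
  row 2: b21 b22 a3 a4 a5 a6 b27
  row 3: b31 b32 a3 a4 b35 b36 a7
  row 4: b41 b42 b43 b44 b45 a6 a7
No row becomes fully distinguished — the join is lossy.

No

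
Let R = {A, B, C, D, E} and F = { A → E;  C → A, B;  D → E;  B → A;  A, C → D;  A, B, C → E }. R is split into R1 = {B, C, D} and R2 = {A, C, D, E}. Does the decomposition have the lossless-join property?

Common attributes: R1 ∩ R2 = {C, D}.
Closure of {C, D}: C → A, B applies, adding A, B; D → E applies, adding E. So (C, D)⁺ = {A, B, C, D, E}.
This closure contains every attribute of R1, so R1 ∩ R2 → R1. The join is lossless.

Yes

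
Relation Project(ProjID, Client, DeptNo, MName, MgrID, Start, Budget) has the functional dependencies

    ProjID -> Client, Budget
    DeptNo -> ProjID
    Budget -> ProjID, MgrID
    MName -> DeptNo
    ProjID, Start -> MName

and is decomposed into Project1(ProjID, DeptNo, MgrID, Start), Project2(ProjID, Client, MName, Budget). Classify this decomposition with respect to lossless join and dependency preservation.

lossy and not dependency-preserving

Lossless test: (ProjID)⁺ = {ProjID, Client, MgrID, Budget}, which is a superkey of neither fragment — lossy.
Dependency preservation: the restricted closure of {MName} across the fragments never reaches {DeptNo}, so MName → DeptNo cannot be enforced without a join — not preserved.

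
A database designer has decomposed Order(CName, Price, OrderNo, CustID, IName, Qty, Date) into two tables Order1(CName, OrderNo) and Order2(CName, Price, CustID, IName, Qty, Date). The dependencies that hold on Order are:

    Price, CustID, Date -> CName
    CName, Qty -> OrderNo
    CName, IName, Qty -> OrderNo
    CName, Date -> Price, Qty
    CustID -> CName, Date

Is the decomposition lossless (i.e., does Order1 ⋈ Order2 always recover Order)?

No

Common attributes: Order1 ∩ Order2 = {CName}.
No dependency enlarges {CName}, so (CName)⁺ = {CName}.
The closure contains neither all of Order1 = {CName, OrderNo} nor all of Order2 = {CName, Price, CustID, IName, Qty, Date}, so the common attributes are not a superkey of either fragment. The join is lossy.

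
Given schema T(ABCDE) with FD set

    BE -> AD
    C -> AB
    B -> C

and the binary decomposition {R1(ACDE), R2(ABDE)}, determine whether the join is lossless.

Common attributes: R1 ∩ R2 = {ADE}.
No dependency enlarges {ADE}, so (ADE)⁺ = {ADE}.
The closure contains neither all of R1 = {ACDE} nor all of R2 = {ABDE}, so the common attributes are not a superkey of either fragment. The join is lossy.

No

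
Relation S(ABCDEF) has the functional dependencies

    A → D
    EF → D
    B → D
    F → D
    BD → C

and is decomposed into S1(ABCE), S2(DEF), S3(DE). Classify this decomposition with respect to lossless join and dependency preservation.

lossy and not dependency-preserving

Lossless test (chase): applying each FD to every pair of rows produces no changes in the tableau, so no row becomes fully distinguished — the join is lossy.
Dependency preservation: the restricted closure of {A} across the fragments never reaches {D}, so A → D cannot be enforced without a join — not preserved.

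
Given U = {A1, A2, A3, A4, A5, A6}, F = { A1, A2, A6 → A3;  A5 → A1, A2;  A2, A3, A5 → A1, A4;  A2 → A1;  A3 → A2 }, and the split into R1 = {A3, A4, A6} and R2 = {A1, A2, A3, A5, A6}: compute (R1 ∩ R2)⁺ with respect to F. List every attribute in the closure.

R1 ∩ R2 = {A3, A6}.
A3 → A2 applies, adding A2
A2 → A1 applies, adding A1
Closure: {A1, A2, A3, A6}.

A1, A2, A3, A6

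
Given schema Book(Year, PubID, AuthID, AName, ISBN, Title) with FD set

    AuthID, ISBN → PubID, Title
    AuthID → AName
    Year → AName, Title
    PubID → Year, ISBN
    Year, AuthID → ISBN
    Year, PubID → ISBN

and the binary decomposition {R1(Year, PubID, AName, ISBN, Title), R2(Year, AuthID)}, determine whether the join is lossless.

Common attributes: R1 ∩ R2 = {Year}.
Closure of {Year}: Year → AName, Title applies, adding AName, Title. So (Year)⁺ = {Year, AName, Title}.
The closure contains neither all of R1 = {Year, PubID, AName, ISBN, Title} nor all of R2 = {Year, AuthID}, so the common attributes are not a superkey of either fragment. The join is lossy.

No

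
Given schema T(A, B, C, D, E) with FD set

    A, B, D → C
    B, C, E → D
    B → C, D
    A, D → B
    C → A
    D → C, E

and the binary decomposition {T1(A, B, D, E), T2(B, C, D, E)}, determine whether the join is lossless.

Common attributes: T1 ∩ T2 = {B, D, E}.
Closure of {B, D, E}: B → C, D applies, adding C; C → A applies, adding A. So (B, D, E)⁺ = {A, B, C, D, E}.
This closure contains every attribute of T1, so T1 ∩ T2 → T1. The join is lossless.

Yes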